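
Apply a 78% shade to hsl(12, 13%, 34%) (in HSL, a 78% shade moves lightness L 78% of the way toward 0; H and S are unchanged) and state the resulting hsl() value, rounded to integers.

L moves 78% from 34 toward 0: 34 − 26.52 = 7.48 → 7.
H and S are unchanged.

hsl(12, 13%, 7%)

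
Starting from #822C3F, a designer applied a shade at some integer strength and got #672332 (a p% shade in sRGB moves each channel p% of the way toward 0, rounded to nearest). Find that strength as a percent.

#822C3F is rgb(130, 44, 63); #672332 is rgb(103, 35, 50).
On the R channel (widest range): 103 ≈ 130 + (p/100)(0 − 130), so p ≈ 100×(103 − 130)/(0 − 130) = -2700/-130 = 20.77.
p = 21 reproduces all three channels after rounding.

21%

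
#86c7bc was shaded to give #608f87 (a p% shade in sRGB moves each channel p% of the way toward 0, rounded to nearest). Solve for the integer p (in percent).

#86c7bc is rgb(134, 199, 188); #608f87 is rgb(96, 143, 135).
On the G channel (widest range): 143 ≈ 199 + (p/100)(0 − 199), so p ≈ 100×(143 − 199)/(0 − 199) = -5600/-199 = 28.14.
p = 28 reproduces all three channels after rounding.

28%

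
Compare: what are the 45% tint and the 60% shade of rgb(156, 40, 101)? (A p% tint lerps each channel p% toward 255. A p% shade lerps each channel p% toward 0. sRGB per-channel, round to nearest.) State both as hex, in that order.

45% tint:
  R: 156 + 44.55 = 200.55 → 201
  G: 40 + 0.45×(255−40) = 40 + 96.75 = 136.75 → 137
  B: 101 + 0.45×(255−101) = 101 + 69.3 = 170.3 → 170
  → #c989aa
60% shade:
  R: 156 − 93.6 = 62.4 → 62
  G: 40 − 24 = 16 → 16
  B: 101 + 0.6×(0−101) = 101 − 60.6 = 40.4 → 40
  → #3e1028

#c989aa, #3e1028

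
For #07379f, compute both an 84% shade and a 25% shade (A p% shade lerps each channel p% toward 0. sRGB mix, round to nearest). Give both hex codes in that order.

#07379f is rgb(7, 55, 159).
84% shade:
  R: 7 + 0.84×(0−7) = 7 − 5.88 = 1.12 → 1
  G: 55 + 0.84×(0−55) = 55 − 46.2 = 8.8 → 9
  B: 159 − 133.56 = 25.44 → 25
  → #010919
25% shade:
  R: 7 − 1.75 = 5.25 → 5
  G: 55 + 0.25×(0−55) = 55 − 13.75 = 41.25 → 41
  B: 159 + 0.25×(0−159) = 159 − 39.75 = 119.25 → 119
  → #052977

#010919, #052977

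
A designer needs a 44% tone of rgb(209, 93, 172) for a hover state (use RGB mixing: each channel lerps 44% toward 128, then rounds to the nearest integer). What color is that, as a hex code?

A 44% tone moves each channel 44% toward 128:
  R: 209 + 0.44×(128−209) = 209 − 35.64 = 173.36 → 173
  G: 93 + 15.4 = 108.4 → 108
  B: 172 + 0.44×(128−172) = 172 − 19.36 = 152.64 → 153
rgb(173, 108, 153) = #AD6C99.

#AD6C99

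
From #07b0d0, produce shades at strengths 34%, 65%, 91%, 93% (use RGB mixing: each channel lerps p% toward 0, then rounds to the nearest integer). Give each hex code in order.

#057489, #023e49, #011013, #000c0f

#07b0d0 is rgb(7, 176, 208).
34%: (7 − 2.38 = 4.62→5, 176 − 59.84 = 116.16→116, 208 − 70.72 = 137.28→137) → #057489
65%: (7 − 4.55 = 2.45→2, 176 − 114.4 = 61.6→62, 208 − 135.2 = 72.8→73) → #023e49
91%: (7 − 6.37 = 0.63→1, 176 − 160.16 = 15.84→16, 208 − 189.28 = 18.72→19) → #011013
93%: (7 − 6.51 = 0.49→0, 176 − 163.68 = 12.32→12, 208 − 193.44 = 14.56→15) → #000c0f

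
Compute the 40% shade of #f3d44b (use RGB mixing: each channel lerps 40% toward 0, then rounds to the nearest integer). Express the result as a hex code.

#f3d44b is rgb(243, 212, 75).
Lerp each channel 40% toward 0:
  R: 243 + 0.4×(0−243) = 243 − 97.2 = 145.8 → 146
  G: 212 − 84.8 = 127.2 → 127
  B: 75 + 0.4×(0−75) = 75 − 30 = 45 → 45
rgb(146, 127, 45) = #927f2d.

#927f2d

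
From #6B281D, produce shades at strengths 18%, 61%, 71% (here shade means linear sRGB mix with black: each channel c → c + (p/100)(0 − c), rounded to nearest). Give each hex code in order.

#582118, #2A100B, #1F0C08

#6B281D is rgb(107, 40, 29).
18%: (107 − 19.26 = 87.74→88, 40 − 7.2 = 32.8→33, 29 − 5.22 = 23.78→24) → #582118
61%: (107 − 65.27 = 41.73→42, 40 − 24.4 = 15.6→16, 29 − 17.69 = 11.31→11) → #2A100B
71%: (107 − 75.97 = 31.03→31, 40 − 28.4 = 11.6→12, 29 − 20.59 = 8.41→8) → #1F0C08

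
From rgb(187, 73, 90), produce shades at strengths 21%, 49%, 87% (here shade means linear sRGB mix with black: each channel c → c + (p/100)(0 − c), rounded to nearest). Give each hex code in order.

#943A47, #5F252E, #18090C

21%: (187 − 39.27 = 147.73→148, 73 − 15.33 = 57.67→58, 90 − 18.9 = 71.1→71) → #943A47
49%: (187 − 91.63 = 95.37→95, 73 − 35.77 = 37.23→37, 90 − 44.1 = 45.9→46) → #5F252E
87%: (187 − 162.69 = 24.31→24, 73 − 63.51 = 9.49→9, 90 − 78.3 = 11.7→12) → #18090C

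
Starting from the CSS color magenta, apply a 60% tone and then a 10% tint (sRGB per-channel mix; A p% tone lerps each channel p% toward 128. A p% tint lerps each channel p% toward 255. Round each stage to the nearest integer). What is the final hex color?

#bb5fbb

CSS magenta is rgb(255, 0, 255).
Per channel, c → c + 0.6(128 − c):
  R: 255 + 0.6×(128−255) = 255 − 76.2 = 178.8 → 179
  G: 0 + 76.8 = 76.8 → 77
  B: 255 + 0.6×(128−255) = 255 − 76.2 = 178.8 → 179
After the tone: rgb(179, 77, 179) = #b34db3.
A 10% tint moves each channel 10% toward 255:
  R: 179 + 7.6 = 186.6 → 187
  G: 77 + 17.8 = 94.8 → 95
  B: 179 + 0.1×(255−179) = 179 + 7.6 = 186.6 → 187
rgb(187, 95, 187) = #bb5fbb.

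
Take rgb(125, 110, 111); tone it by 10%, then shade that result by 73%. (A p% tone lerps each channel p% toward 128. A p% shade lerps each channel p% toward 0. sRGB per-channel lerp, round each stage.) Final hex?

#221E1F

A 10% tone moves each channel 10% toward 128:
  R: 125 + 0.3 = 125.3 → 125
  G: 110 + 0.1×(128−110) = 110 + 1.8 = 111.8 → 112
  B: 111 + 1.7 = 112.7 → 113
After the tone: rgb(125, 112, 113) = #7D7071.
A 73% shade moves each channel 73% toward 0:
  R: 125 − 91.25 = 33.75 → 34
  G: 112 + 0.73×(0−112) = 112 − 81.76 = 30.24 → 30
  B: 113 − 82.49 = 30.51 → 31
rgb(34, 30, 31) = #221E1F.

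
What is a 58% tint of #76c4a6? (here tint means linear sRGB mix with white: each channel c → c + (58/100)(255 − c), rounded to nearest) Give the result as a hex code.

#c5e6da

#76c4a6 is rgb(118, 196, 166).
Per channel, c → c + 0.58(255 − c):
  R: 118 + 79.46 = 197.46 → 197
  G: 196 + 0.58×(255−196) = 196 + 34.22 = 230.22 → 230
  B: 166 + 51.62 = 217.62 → 218
rgb(197, 230, 218) = #c5e6da.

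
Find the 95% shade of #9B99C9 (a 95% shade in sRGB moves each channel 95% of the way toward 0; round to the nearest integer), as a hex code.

#08080A

#9B99C9 is rgb(155, 153, 201).
Lerp each channel 95% toward 0:
  R: 155 + 0.95×(0−155) = 155 − 147.25 = 7.75 → 8
  G: 153 − 145.35 = 7.65 → 8
  B: 201 + 0.95×(0−201) = 201 − 190.95 = 10.05 → 10
rgb(8, 8, 10) = #08080A.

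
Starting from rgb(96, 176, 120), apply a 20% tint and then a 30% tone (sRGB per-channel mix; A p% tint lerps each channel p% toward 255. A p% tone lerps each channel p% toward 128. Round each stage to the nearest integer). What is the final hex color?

#80ad8d

A 20% tint moves each channel 20% toward 255:
  R: 96 + 31.8 = 127.8 → 128
  G: 176 + 15.8 = 191.8 → 192
  B: 120 + 0.2×(255−120) = 120 + 27 = 147 → 147
After the tint: rgb(128, 192, 147) = #80c093.
Per channel, c → c + 0.3(128 − c):
  R: 128 + 0.3×(128−128) = 128 + 0 = 128 → 128
  G: 192 + 0.3×(128−192) = 192 − 19.2 = 172.8 → 173
  B: 147 + 0.3×(128−147) = 147 − 5.7 = 141.3 → 141
rgb(128, 173, 141) = #80ad8d.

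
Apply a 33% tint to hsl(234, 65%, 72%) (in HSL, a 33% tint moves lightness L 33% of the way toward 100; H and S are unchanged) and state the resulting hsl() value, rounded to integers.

hsl(234, 65%, 81%)

L moves 33% from 72 toward 100: 72 + 9.24 = 81.24 → 81.
H and S are unchanged.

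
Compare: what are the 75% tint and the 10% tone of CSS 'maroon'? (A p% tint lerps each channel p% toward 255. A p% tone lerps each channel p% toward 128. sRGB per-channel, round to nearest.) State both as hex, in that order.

#dfbfbf, #800d0d

CSS maroon is rgb(128, 0, 0).
75% tint:
  R: 128 + 0.75×(255−128) = 128 + 95.25 = 223.25 → 223
  G: 0 + 191.25 = 191.25 → 191
  B: 0 + 191.25 = 191.25 → 191
  → #dfbfbf
10% tone:
  R: 128 + 0 = 128 → 128
  G: 0 + 12.8 = 12.8 → 13
  B: 0 + 0.1×(128−0) = 0 + 12.8 = 12.8 → 13
  → #800d0d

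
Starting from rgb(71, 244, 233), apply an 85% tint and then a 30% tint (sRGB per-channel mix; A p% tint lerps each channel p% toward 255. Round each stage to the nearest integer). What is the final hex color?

Lerp each channel 85% toward 255:
  R: 71 + 156.4 = 227.4 → 227
  G: 244 + 9.35 = 253.35 → 253
  B: 233 + 18.7 = 251.7 → 252
After the tint: rgb(227, 253, 252) = #E3FDFC.
A 30% tint moves each channel 30% toward 255:
  R: 227 + 0.3×(255−227) = 227 + 8.4 = 235.4 → 235
  G: 253 + 0.6 = 253.6 → 254
  B: 252 + 0.3×(255−252) = 252 + 0.9 = 252.9 → 253
rgb(235, 254, 253) = #EBFEFD.

#EBFEFD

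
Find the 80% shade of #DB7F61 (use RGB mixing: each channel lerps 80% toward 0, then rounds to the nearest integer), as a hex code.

#DB7F61 is rgb(219, 127, 97).
An 80% shade moves each channel 80% toward 0:
  R: 219 − 175.2 = 43.8 → 44
  G: 127 + 0.8×(0−127) = 127 − 101.6 = 25.4 → 25
  B: 97 + 0.8×(0−97) = 97 − 77.6 = 19.4 → 19
rgb(44, 25, 19) = #2C1913.

#2C1913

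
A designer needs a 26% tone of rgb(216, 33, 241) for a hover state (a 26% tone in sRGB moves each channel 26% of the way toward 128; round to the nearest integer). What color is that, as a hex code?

#C13AD4

Lerp each channel 26% toward 128:
  R: 216 + 0.26×(128−216) = 216 − 22.88 = 193.12 → 193
  G: 33 + 24.7 = 57.7 → 58
  B: 241 − 29.38 = 211.62 → 212
rgb(193, 58, 212) = #C13AD4.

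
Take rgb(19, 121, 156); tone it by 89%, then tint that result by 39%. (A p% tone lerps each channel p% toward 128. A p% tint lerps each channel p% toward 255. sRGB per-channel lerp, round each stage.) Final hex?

An 89% tone moves each channel 89% toward 128:
  R: 19 + 97.01 = 116.01 → 116
  G: 121 + 0.89×(128−121) = 121 + 6.23 = 127.23 → 127
  B: 156 + 0.89×(128−156) = 156 − 24.92 = 131.08 → 131
After the tone: rgb(116, 127, 131) = #747f83.
A 39% tint moves each channel 39% toward 255:
  R: 116 + 54.21 = 170.21 → 170
  G: 127 + 0.39×(255−127) = 127 + 49.92 = 176.92 → 177
  B: 131 + 0.39×(255−131) = 131 + 48.36 = 179.36 → 179
rgb(170, 177, 179) = #aab1b3.

#aab1b3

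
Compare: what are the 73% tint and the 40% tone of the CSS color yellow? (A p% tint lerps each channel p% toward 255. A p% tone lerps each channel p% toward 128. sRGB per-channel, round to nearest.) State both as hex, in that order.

#FFFFBA, #CCCC33

CSS yellow is rgb(255, 255, 0).
73% tint:
  R: 255 + 0 = 255 → 255
  G: 255 + 0.73×(255−255) = 255 + 0 = 255 → 255
  B: 0 + 186.15 = 186.15 → 186
  → #FFFFBA
40% tone:
  R: 255 + 0.4×(128−255) = 255 − 50.8 = 204.2 → 204
  G: 255 − 50.8 = 204.2 → 204
  B: 0 + 0.4×(128−0) = 0 + 51.2 = 51.2 → 51
  → #CCCC33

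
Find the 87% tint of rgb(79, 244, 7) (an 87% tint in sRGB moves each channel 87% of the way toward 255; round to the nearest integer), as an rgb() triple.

Lerp each channel 87% toward 255:
  R: 79 + 0.87×(255−79) = 79 + 153.12 = 232.12 → 232
  G: 244 + 0.87×(255−244) = 244 + 9.57 = 253.57 → 254
  B: 7 + 215.76 = 222.76 → 223

rgb(232, 254, 223)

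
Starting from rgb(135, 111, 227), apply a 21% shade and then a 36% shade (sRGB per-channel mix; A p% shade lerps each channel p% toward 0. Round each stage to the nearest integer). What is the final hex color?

#443873

Lerp each channel 21% toward 0:
  R: 135 − 28.35 = 106.65 → 107
  G: 111 − 23.31 = 87.69 → 88
  B: 227 + 0.21×(0−227) = 227 − 47.67 = 179.33 → 179
After the shade: rgb(107, 88, 179) = #6b58b3.
Per channel, c → c + 0.36(0 − c):
  R: 107 + 0.36×(0−107) = 107 − 38.52 = 68.48 → 68
  G: 88 + 0.36×(0−88) = 88 − 31.68 = 56.32 → 56
  B: 179 − 64.44 = 114.56 → 115
rgb(68, 56, 115) = #443873.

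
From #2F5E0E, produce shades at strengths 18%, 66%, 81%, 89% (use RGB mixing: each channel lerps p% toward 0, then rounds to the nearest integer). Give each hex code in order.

#2F5E0E is rgb(47, 94, 14).
18%: (47 − 8.46 = 38.54→39, 94 − 16.92 = 77.08→77, 14 − 2.52 = 11.48→11) → #274D0B
66%: (47 − 31.02 = 15.98→16, 94 − 62.04 = 31.96→32, 14 − 9.24 = 4.76→5) → #102005
81%: (47 − 38.07 = 8.93→9, 94 − 76.14 = 17.86→18, 14 − 11.34 = 2.66→3) → #091203
89%: (47 − 41.83 = 5.17→5, 94 − 83.66 = 10.34→10, 14 − 12.46 = 1.54→2) → #050A02

#274D0B, #102005, #091203, #050A02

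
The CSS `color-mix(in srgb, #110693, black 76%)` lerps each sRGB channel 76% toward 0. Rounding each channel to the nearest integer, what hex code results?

#040123

#110693 is rgb(17, 6, 147).
A 76% shade moves each channel 76% toward 0:
  R: 17 − 12.92 = 4.08 → 4
  G: 6 + 0.76×(0−6) = 6 − 4.56 = 1.44 → 1
  B: 147 + 0.76×(0−147) = 147 − 111.72 = 35.28 → 35
rgb(4, 1, 35) = #040123.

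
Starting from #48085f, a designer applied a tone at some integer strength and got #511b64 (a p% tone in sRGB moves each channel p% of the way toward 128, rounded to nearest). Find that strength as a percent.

16%

#48085f is rgb(72, 8, 95); #511b64 is rgb(81, 27, 100).
On the G channel (widest range): 27 ≈ 8 + (p/100)(128 − 8), so p ≈ 100×(27 − 8)/(128 − 8) = 1900/120 = 15.83.
p = 16 reproduces all three channels after rounding.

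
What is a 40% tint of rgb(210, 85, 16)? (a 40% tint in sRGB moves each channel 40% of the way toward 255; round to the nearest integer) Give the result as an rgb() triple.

Lerp each channel 40% toward 255:
  R: 210 + 18 = 228 → 228
  G: 85 + 0.4×(255−85) = 85 + 68 = 153 → 153
  B: 16 + 95.6 = 111.6 → 112

rgb(228, 153, 112)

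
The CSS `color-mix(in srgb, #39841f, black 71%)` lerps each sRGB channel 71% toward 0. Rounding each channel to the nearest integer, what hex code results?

#112609

#39841f is rgb(57, 132, 31).
A 71% shade moves each channel 71% toward 0:
  R: 57 + 0.71×(0−57) = 57 − 40.47 = 16.53 → 17
  G: 132 − 93.72 = 38.28 → 38
  B: 31 − 22.01 = 8.99 → 9
rgb(17, 38, 9) = #112609.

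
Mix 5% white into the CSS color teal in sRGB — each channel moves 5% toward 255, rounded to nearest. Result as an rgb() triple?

rgb(13, 134, 134)

CSS teal is rgb(0, 128, 128).
Lerp each channel 5% toward 255:
  R: 0 + 12.75 = 12.75 → 13
  G: 128 + 6.35 = 134.35 → 134
  B: 128 + 0.05×(255−128) = 128 + 6.35 = 134.35 → 134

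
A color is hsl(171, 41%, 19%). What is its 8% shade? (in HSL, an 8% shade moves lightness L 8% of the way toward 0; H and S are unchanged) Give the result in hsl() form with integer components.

hsl(171, 41%, 17%)

L moves 8% from 19 toward 0: 19 − 1.52 = 17.48 → 17.
H and S are unchanged.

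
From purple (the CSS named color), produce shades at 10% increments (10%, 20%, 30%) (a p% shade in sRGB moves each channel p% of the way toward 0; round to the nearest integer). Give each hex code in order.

#730073, #660066, #5a005a

CSS purple is rgb(128, 0, 128).
10%: (128 − 12.8 = 115.2→115, 0→0, 128 − 12.8 = 115.2→115) → #730073
20%: (128 − 25.6 = 102.4→102, 0→0, 128 − 25.6 = 102.4→102) → #660066
30%: (128 − 38.4 = 89.6→90, 0→0, 128 − 38.4 = 89.6→90) → #5a005a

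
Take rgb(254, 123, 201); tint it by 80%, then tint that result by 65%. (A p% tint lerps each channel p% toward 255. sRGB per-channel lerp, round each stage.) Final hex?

#FFF6FB

An 80% tint moves each channel 80% toward 255:
  R: 254 + 0.8 = 254.8 → 255
  G: 123 + 0.8×(255−123) = 123 + 105.6 = 228.6 → 229
  B: 201 + 43.2 = 244.2 → 244
After the tint: rgb(255, 229, 244) = #FFE5F4.
Lerp each channel 65% toward 255:
  R: 255 + 0.65×(255−255) = 255 + 0 = 255 → 255
  G: 229 + 0.65×(255−229) = 229 + 16.9 = 245.9 → 246
  B: 244 + 0.65×(255−244) = 244 + 7.15 = 251.15 → 251
rgb(255, 246, 251) = #FFF6FB.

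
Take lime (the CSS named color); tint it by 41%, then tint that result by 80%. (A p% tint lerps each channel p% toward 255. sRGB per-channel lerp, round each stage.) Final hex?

#e1ffe1

CSS lime is rgb(0, 255, 0).
A 41% tint moves each channel 41% toward 255:
  R: 0 + 104.55 = 104.55 → 105
  G: 255 + 0.41×(255−255) = 255 + 0 = 255 → 255
  B: 0 + 0.41×(255−0) = 0 + 104.55 = 104.55 → 105
After the tint: rgb(105, 255, 105) = #69ff69.
Lerp each channel 80% toward 255:
  R: 105 + 0.8×(255−105) = 105 + 120 = 225 → 225
  G: 255 + 0.8×(255−255) = 255 + 0 = 255 → 255
  B: 105 + 0.8×(255−105) = 105 + 120 = 225 → 225
rgb(225, 255, 225) = #e1ffe1.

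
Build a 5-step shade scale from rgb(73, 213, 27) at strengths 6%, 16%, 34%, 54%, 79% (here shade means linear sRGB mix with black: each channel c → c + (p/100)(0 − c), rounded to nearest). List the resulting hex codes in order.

6%: (73 − 4.38 = 68.62→69, 213 − 12.78 = 200.22→200, 27 − 1.62 = 25.38→25) → #45C819
16%: (73 − 11.68 = 61.32→61, 213 − 34.08 = 178.92→179, 27 − 4.32 = 22.68→23) → #3DB317
34%: (73 − 24.82 = 48.18→48, 213 − 72.42 = 140.58→141, 27 − 9.18 = 17.82→18) → #308D12
54%: (73 − 39.42 = 33.58→34, 213 − 115.02 = 97.98→98, 27 − 14.58 = 12.42→12) → #22620C
79%: (73 − 57.67 = 15.33→15, 213 − 168.27 = 44.73→45, 27 − 21.33 = 5.67→6) → #0F2D06

#45C819, #3DB317, #308D12, #22620C, #0F2D06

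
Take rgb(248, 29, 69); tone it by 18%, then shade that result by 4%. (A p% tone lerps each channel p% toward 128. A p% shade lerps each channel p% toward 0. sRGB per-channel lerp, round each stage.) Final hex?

Lerp each channel 18% toward 128:
  R: 248 + 0.18×(128−248) = 248 − 21.6 = 226.4 → 226
  G: 29 + 17.82 = 46.82 → 47
  B: 69 + 0.18×(128−69) = 69 + 10.62 = 79.62 → 80
After the tone: rgb(226, 47, 80) = #E22F50.
A 4% shade moves each channel 4% toward 0:
  R: 226 + 0.04×(0−226) = 226 − 9.04 = 216.96 → 217
  G: 47 − 1.88 = 45.12 → 45
  B: 80 − 3.2 = 76.8 → 77
rgb(217, 45, 77) = #D92D4D.

#D92D4D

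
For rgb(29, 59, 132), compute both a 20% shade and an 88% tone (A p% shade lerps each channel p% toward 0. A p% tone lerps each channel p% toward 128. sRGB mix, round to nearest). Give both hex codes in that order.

20% shade:
  R: 29 + 0.2×(0−29) = 29 − 5.8 = 23.2 → 23
  G: 59 + 0.2×(0−59) = 59 − 11.8 = 47.2 → 47
  B: 132 − 26.4 = 105.6 → 106
  → #172f6a
88% tone:
  R: 29 + 87.12 = 116.12 → 116
  G: 59 + 0.88×(128−59) = 59 + 60.72 = 119.72 → 120
  B: 132 + 0.88×(128−132) = 132 − 3.52 = 128.48 → 128
  → #747880

#172f6a, #747880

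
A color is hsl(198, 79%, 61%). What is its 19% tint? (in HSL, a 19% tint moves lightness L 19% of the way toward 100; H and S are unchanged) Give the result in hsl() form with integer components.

hsl(198, 79%, 68%)

L moves 19% from 61 toward 100: 61 + 7.41 = 68.41 → 68.
H and S are unchanged.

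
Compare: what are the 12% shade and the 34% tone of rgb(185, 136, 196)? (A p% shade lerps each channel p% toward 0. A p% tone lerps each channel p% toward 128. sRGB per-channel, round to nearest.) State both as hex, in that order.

12% shade:
  R: 185 − 22.2 = 162.8 → 163
  G: 136 + 0.12×(0−136) = 136 − 16.32 = 119.68 → 120
  B: 196 − 23.52 = 172.48 → 172
  → #a378ac
34% tone:
  R: 185 − 19.38 = 165.62 → 166
  G: 136 + 0.34×(128−136) = 136 − 2.72 = 133.28 → 133
  B: 196 + 0.34×(128−196) = 196 − 23.12 = 172.88 → 173
  → #a685ad

#a378ac, #a685ad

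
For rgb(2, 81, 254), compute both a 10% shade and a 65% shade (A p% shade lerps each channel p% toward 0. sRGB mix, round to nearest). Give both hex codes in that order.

10% shade:
  R: 2 − 0.2 = 1.8 → 2
  G: 81 + 0.1×(0−81) = 81 − 8.1 = 72.9 → 73
  B: 254 + 0.1×(0−254) = 254 − 25.4 = 228.6 → 229
  → #0249e5
65% shade:
  R: 2 − 1.3 = 0.7 → 1
  G: 81 + 0.65×(0−81) = 81 − 52.65 = 28.35 → 28
  B: 254 + 0.65×(0−254) = 254 − 165.1 = 88.9 → 89
  → #011c59

#0249e5, #011c59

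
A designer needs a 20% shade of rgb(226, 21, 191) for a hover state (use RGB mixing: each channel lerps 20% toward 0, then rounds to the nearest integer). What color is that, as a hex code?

#B51199

Per channel, c → c + 0.2(0 − c):
  R: 226 + 0.2×(0−226) = 226 − 45.2 = 180.8 → 181
  G: 21 + 0.2×(0−21) = 21 − 4.2 = 16.8 → 17
  B: 191 + 0.2×(0−191) = 191 − 38.2 = 152.8 → 153
rgb(181, 17, 153) = #B51199.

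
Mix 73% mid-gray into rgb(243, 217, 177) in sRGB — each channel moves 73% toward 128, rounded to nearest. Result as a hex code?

#9F988D

Per channel, c → c + 0.73(128 − c):
  R: 243 + 0.73×(128−243) = 243 − 83.95 = 159.05 → 159
  G: 217 − 64.97 = 152.03 → 152
  B: 177 − 35.77 = 141.23 → 141
rgb(159, 152, 141) = #9F988D.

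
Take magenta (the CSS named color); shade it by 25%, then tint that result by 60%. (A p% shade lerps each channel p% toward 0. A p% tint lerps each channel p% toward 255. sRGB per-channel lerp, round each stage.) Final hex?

CSS magenta is rgb(255, 0, 255).
Per channel, c → c + 0.25(0 − c):
  R: 255 + 0.25×(0−255) = 255 − 63.75 = 191.25 → 191
  G: 0 + 0.25×(0−0) = 0 + 0 = 0 → 0
  B: 255 + 0.25×(0−255) = 255 − 63.75 = 191.25 → 191
After the shade: rgb(191, 0, 191) = #bf00bf.
Per channel, c → c + 0.6(255 − c):
  R: 191 + 38.4 = 229.4 → 229
  G: 0 + 153 = 153 → 153
  B: 191 + 0.6×(255−191) = 191 + 38.4 = 229.4 → 229
rgb(229, 153, 229) = #e599e5.

#e599e5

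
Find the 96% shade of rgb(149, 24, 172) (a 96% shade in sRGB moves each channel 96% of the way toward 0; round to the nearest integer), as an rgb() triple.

A 96% shade moves each channel 96% toward 0:
  R: 149 − 143.04 = 5.96 → 6
  G: 24 − 23.04 = 0.96 → 1
  B: 172 + 0.96×(0−172) = 172 − 165.12 = 6.88 → 7

rgb(6, 1, 7)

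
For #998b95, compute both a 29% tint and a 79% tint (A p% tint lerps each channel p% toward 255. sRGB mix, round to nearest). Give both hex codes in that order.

#b7adb4, #eae7e9

#998b95 is rgb(153, 139, 149).
29% tint:
  R: 153 + 29.58 = 182.58 → 183
  G: 139 + 0.29×(255−139) = 139 + 33.64 = 172.64 → 173
  B: 149 + 0.29×(255−149) = 149 + 30.74 = 179.74 → 180
  → #b7adb4
79% tint:
  R: 153 + 80.58 = 233.58 → 234
  G: 139 + 0.79×(255−139) = 139 + 91.64 = 230.64 → 231
  B: 149 + 83.74 = 232.74 → 233
  → #eae7e9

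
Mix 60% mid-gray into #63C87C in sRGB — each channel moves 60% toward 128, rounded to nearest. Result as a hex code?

#749D7E

#63C87C is rgb(99, 200, 124).
Lerp each channel 60% toward 128:
  R: 99 + 17.4 = 116.4 → 116
  G: 200 + 0.6×(128−200) = 200 − 43.2 = 156.8 → 157
  B: 124 + 2.4 = 126.4 → 126
rgb(116, 157, 126) = #749D7E.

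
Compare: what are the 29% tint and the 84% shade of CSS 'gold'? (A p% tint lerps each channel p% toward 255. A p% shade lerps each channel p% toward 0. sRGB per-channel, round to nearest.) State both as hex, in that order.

CSS gold is rgb(255, 215, 0).
29% tint:
  R: 255 + 0 = 255 → 255
  G: 215 + 0.29×(255−215) = 215 + 11.6 = 226.6 → 227
  B: 0 + 0.29×(255−0) = 0 + 73.95 = 73.95 → 74
  → #FFE34A
84% shade:
  R: 255 + 0.84×(0−255) = 255 − 214.2 = 40.8 → 41
  G: 215 + 0.84×(0−215) = 215 − 180.6 = 34.4 → 34
  B: 0 + 0.84×(0−0) = 0 + 0 = 0 → 0
  → #292200

#FFE34A, #292200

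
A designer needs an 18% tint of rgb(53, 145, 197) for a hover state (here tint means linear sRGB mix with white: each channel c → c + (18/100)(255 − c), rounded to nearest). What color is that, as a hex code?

Lerp each channel 18% toward 255:
  R: 53 + 0.18×(255−53) = 53 + 36.36 = 89.36 → 89
  G: 145 + 19.8 = 164.8 → 165
  B: 197 + 10.44 = 207.44 → 207
rgb(89, 165, 207) = #59A5CF.

#59A5CF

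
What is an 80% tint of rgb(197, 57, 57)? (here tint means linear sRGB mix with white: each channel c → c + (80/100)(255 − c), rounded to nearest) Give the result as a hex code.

An 80% tint moves each channel 80% toward 255:
  R: 197 + 46.4 = 243.4 → 243
  G: 57 + 0.8×(255−57) = 57 + 158.4 = 215.4 → 215
  B: 57 + 0.8×(255−57) = 57 + 158.4 = 215.4 → 215
rgb(243, 215, 215) = #f3d7d7.

#f3d7d7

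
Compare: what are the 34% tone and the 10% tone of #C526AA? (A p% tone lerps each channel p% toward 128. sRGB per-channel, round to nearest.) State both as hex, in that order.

#AE459C, #BE2FA6

#C526AA is rgb(197, 38, 170).
34% tone:
  R: 197 − 23.46 = 173.54 → 174
  G: 38 + 0.34×(128−38) = 38 + 30.6 = 68.6 → 69
  B: 170 − 14.28 = 155.72 → 156
  → #AE459C
10% tone:
  R: 197 + 0.1×(128−197) = 197 − 6.9 = 190.1 → 190
  G: 38 + 0.1×(128−38) = 38 + 9 = 47 → 47
  B: 170 − 4.2 = 165.8 → 166
  → #BE2FA6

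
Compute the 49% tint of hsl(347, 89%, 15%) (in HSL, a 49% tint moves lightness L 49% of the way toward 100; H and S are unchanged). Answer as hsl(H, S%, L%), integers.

L moves 49% from 15 toward 100: 15 + 41.65 = 56.65 → 57.
H and S are unchanged.

hsl(347, 89%, 57%)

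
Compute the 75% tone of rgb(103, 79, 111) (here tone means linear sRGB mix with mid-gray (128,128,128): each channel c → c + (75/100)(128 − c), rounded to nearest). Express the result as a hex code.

#7A747C

Lerp each channel 75% toward 128:
  R: 103 + 0.75×(128−103) = 103 + 18.75 = 121.75 → 122
  G: 79 + 0.75×(128−79) = 79 + 36.75 = 115.75 → 116
  B: 111 + 12.75 = 123.75 → 124
rgb(122, 116, 124) = #7A747C.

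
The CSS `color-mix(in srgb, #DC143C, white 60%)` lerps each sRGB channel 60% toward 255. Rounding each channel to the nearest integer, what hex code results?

#DC143C is rgb(220, 20, 60).
Lerp each channel 60% toward 255:
  R: 220 + 21 = 241 → 241
  G: 20 + 141 = 161 → 161
  B: 60 + 117 = 177 → 177
rgb(241, 161, 177) = #F1A1B1.

#F1A1B1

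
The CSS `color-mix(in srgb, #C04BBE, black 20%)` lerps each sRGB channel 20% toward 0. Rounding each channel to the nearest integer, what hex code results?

#C04BBE is rgb(192, 75, 190).
Lerp each channel 20% toward 0:
  R: 192 + 0.2×(0−192) = 192 − 38.4 = 153.6 → 154
  G: 75 + 0.2×(0−75) = 75 − 15 = 60 → 60
  B: 190 + 0.2×(0−190) = 190 − 38 = 152 → 152
rgb(154, 60, 152) = #9A3C98.

#9A3C98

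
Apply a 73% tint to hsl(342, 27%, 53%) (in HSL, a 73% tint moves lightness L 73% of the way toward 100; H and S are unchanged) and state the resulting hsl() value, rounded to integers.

hsl(342, 27%, 87%)

L moves 73% from 53 toward 100: 53 + 34.31 = 87.31 → 87.
H and S are unchanged.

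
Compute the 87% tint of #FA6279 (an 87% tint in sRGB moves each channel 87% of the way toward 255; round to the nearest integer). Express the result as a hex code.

#FA6279 is rgb(250, 98, 121).
Per channel, c → c + 0.87(255 − c):
  R: 250 + 0.87×(255−250) = 250 + 4.35 = 254.35 → 254
  G: 98 + 0.87×(255−98) = 98 + 136.59 = 234.59 → 235
  B: 121 + 0.87×(255−121) = 121 + 116.58 = 237.58 → 238
rgb(254, 235, 238) = #FEEBEE.

#FEEBEE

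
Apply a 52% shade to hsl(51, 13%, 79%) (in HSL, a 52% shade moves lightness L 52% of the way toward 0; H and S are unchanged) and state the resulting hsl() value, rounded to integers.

hsl(51, 13%, 38%)

L moves 52% from 79 toward 0: 79 − 41.08 = 37.92 → 38.
H and S are unchanged.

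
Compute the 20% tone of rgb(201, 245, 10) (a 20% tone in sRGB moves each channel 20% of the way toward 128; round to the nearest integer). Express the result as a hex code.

Lerp each channel 20% toward 128:
  R: 201 + 0.2×(128−201) = 201 − 14.6 = 186.4 → 186
  G: 245 − 23.4 = 221.6 → 222
  B: 10 + 23.6 = 33.6 → 34
rgb(186, 222, 34) = #BADE22.

#BADE22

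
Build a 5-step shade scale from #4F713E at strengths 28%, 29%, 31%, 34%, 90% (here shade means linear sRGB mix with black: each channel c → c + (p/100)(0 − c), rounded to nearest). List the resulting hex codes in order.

#39512D, #38502C, #374E2B, #344B29, #080B06

#4F713E is rgb(79, 113, 62).
28%: (79 − 22.12 = 56.88→57, 113 − 31.64 = 81.36→81, 62 − 17.36 = 44.64→45) → #39512D
29%: (79 − 22.91 = 56.09→56, 113 − 32.77 = 80.23→80, 62 − 17.98 = 44.02→44) → #38502C
31%: (79 − 24.49 = 54.51→55, 113 − 35.03 = 77.97→78, 62 − 19.22 = 42.78→43) → #374E2B
34%: (79 − 26.86 = 52.14→52, 113 − 38.42 = 74.58→75, 62 − 21.08 = 40.92→41) → #344B29
90%: (79 − 71.1 = 7.9→8, 113 − 101.7 = 11.3→11, 62 − 55.8 = 6.2→6) → #080B06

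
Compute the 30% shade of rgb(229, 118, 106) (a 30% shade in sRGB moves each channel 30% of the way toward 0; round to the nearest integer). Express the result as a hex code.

Lerp each channel 30% toward 0:
  R: 229 + 0.3×(0−229) = 229 − 68.7 = 160.3 → 160
  G: 118 + 0.3×(0−118) = 118 − 35.4 = 82.6 → 83
  B: 106 + 0.3×(0−106) = 106 − 31.8 = 74.2 → 74
rgb(160, 83, 74) = #a0534a.

#a0534a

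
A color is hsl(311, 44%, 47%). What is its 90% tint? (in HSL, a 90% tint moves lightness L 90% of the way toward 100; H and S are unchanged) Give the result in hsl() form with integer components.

hsl(311, 44%, 95%)

L moves 90% from 47 toward 100: 47 + 47.7 = 94.7 → 95.
H and S are unchanged.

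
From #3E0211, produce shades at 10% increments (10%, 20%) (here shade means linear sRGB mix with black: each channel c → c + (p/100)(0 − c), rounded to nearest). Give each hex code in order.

#3E0211 is rgb(62, 2, 17).
10%: (62 − 6.2 = 55.8→56, 2→2, 17 − 1.7 = 15.3→15) → #38020F
20%: (62 − 12.4 = 49.6→50, 2→2, 17 − 3.4 = 13.6→14) → #32020E

#38020F, #32020E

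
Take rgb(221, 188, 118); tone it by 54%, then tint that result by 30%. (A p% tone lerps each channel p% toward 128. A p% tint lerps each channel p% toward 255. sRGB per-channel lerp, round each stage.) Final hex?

Lerp each channel 54% toward 128:
  R: 221 − 50.22 = 170.78 → 171
  G: 188 − 32.4 = 155.6 → 156
  B: 118 + 5.4 = 123.4 → 123
After the tone: rgb(171, 156, 123) = #ab9c7b.
A 30% tint moves each channel 30% toward 255:
  R: 171 + 0.3×(255−171) = 171 + 25.2 = 196.2 → 196
  G: 156 + 0.3×(255−156) = 156 + 29.7 = 185.7 → 186
  B: 123 + 0.3×(255−123) = 123 + 39.6 = 162.6 → 163
rgb(196, 186, 163) = #c4baa3.

#c4baa3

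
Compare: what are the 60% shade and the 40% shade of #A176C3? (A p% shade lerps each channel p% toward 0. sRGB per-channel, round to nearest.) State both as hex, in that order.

#A176C3 is rgb(161, 118, 195).
60% shade:
  R: 161 − 96.6 = 64.4 → 64
  G: 118 + 0.6×(0−118) = 118 − 70.8 = 47.2 → 47
  B: 195 + 0.6×(0−195) = 195 − 117 = 78 → 78
  → #402F4E
40% shade:
  R: 161 + 0.4×(0−161) = 161 − 64.4 = 96.6 → 97
  G: 118 − 47.2 = 70.8 → 71
  B: 195 + 0.4×(0−195) = 195 − 78 = 117 → 117
  → #614775

#402F4E, #614775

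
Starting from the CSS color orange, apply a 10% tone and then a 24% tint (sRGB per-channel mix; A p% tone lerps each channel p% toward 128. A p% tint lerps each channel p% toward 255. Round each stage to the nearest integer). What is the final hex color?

CSS orange is rgb(255, 165, 0).
A 10% tone moves each channel 10% toward 128:
  R: 255 + 0.1×(128−255) = 255 − 12.7 = 242.3 → 242
  G: 165 + 0.1×(128−165) = 165 − 3.7 = 161.3 → 161
  B: 0 + 0.1×(128−0) = 0 + 12.8 = 12.8 → 13
After the tone: rgb(242, 161, 13) = #F2A10D.
Lerp each channel 24% toward 255:
  R: 242 + 3.12 = 245.12 → 245
  G: 161 + 22.56 = 183.56 → 184
  B: 13 + 0.24×(255−13) = 13 + 58.08 = 71.08 → 71
rgb(245, 184, 71) = #F5B847.

#F5B847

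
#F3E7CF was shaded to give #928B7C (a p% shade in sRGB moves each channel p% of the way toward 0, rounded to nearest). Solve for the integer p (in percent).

#F3E7CF is rgb(243, 231, 207); #928B7C is rgb(146, 139, 124).
On the R channel (widest range): 146 ≈ 243 + (p/100)(0 − 243), so p ≈ 100×(146 − 243)/(0 − 243) = -9700/-243 = 39.92.
p = 40 reproduces all three channels after rounding.

40%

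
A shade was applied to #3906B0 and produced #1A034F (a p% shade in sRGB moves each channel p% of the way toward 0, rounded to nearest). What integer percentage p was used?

55%

#3906B0 is rgb(57, 6, 176); #1A034F is rgb(26, 3, 79).
On the B channel (widest range): 79 ≈ 176 + (p/100)(0 − 176), so p ≈ 100×(79 − 176)/(0 − 176) = -9700/-176 = 55.11.
p = 55 reproduces all three channels after rounding.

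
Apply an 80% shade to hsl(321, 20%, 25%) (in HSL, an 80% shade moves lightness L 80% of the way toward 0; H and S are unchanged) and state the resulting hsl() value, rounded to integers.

L moves 80% from 25 toward 0: 25 − 20 = 5 → 5.
H and S are unchanged.

hsl(321, 20%, 5%)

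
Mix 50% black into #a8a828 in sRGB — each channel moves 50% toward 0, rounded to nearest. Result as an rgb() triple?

#a8a828 is rgb(168, 168, 40).
Lerp each channel 50% toward 0:
  R: 168 − 84 = 84 → 84
  G: 168 + 0.5×(0−168) = 168 − 84 = 84 → 84
  B: 40 + 0.5×(0−40) = 40 − 20 = 20 → 20

rgb(84, 84, 20)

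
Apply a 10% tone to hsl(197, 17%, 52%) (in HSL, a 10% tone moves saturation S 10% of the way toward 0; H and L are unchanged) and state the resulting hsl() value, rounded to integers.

hsl(197, 15%, 52%)

S moves 10% from 17 toward 0: 17 − 1.7 = 15.3 → 15.
H and L are unchanged.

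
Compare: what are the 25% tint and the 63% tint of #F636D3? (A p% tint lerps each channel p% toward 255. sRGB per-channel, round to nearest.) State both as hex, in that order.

#F636D3 is rgb(246, 54, 211).
25% tint:
  R: 246 + 2.25 = 248.25 → 248
  G: 54 + 50.25 = 104.25 → 104
  B: 211 + 0.25×(255−211) = 211 + 11 = 222 → 222
  → #F868DE
63% tint:
  R: 246 + 0.63×(255−246) = 246 + 5.67 = 251.67 → 252
  G: 54 + 126.63 = 180.63 → 181
  B: 211 + 27.72 = 238.72 → 239
  → #FCB5EF

#F868DE, #FCB5EF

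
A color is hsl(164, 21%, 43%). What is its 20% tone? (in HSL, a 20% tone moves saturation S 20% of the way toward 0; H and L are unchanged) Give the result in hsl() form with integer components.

hsl(164, 17%, 43%)

S moves 20% from 21 toward 0: 21 − 4.2 = 16.8 → 17.
H and L are unchanged.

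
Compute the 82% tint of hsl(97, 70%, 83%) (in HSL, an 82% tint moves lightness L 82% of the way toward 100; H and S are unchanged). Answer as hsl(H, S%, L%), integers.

hsl(97, 70%, 97%)

L moves 82% from 83 toward 100: 83 + 13.94 = 96.94 → 97.
H and S are unchanged.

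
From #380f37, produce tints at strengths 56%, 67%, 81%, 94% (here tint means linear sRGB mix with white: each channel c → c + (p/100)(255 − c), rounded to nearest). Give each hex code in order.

#a795a7, #bdb0bd, #d9d1d9, #f3f1f3

#380f37 is rgb(56, 15, 55).
56%: (56 + 111.44 = 167.44→167, 15 + 134.4 = 149.4→149, 55 + 112 = 167→167) → #a795a7
67%: (56 + 133.33 = 189.33→189, 15 + 160.8 = 175.8→176, 55 + 134 = 189→189) → #bdb0bd
81%: (56 + 161.19 = 217.19→217, 15 + 194.4 = 209.4→209, 55 + 162 = 217→217) → #d9d1d9
94%: (56 + 187.06 = 243.06→243, 15 + 225.6 = 240.6→241, 55 + 188 = 243→243) → #f3f1f3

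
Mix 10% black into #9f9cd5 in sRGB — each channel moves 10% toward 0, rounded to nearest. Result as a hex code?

#9f9cd5 is rgb(159, 156, 213).
Lerp each channel 10% toward 0:
  R: 159 + 0.1×(0−159) = 159 − 15.9 = 143.1 → 143
  G: 156 − 15.6 = 140.4 → 140
  B: 213 − 21.3 = 191.7 → 192
rgb(143, 140, 192) = #8f8cc0.

#8f8cc0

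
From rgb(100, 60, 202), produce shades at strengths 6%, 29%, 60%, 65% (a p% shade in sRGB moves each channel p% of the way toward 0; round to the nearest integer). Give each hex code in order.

#5E38BE, #472B8F, #281851, #231547

6%: (100 − 6 = 94→94, 60 − 3.6 = 56.4→56, 202 − 12.12 = 189.88→190) → #5E38BE
29%: (100 − 29 = 71→71, 60 − 17.4 = 42.6→43, 202 − 58.58 = 143.42→143) → #472B8F
60%: (100 − 60 = 40→40, 60 − 36 = 24→24, 202 − 121.2 = 80.8→81) → #281851
65%: (100 − 65 = 35→35, 60 − 39 = 21→21, 202 − 131.3 = 70.7→71) → #231547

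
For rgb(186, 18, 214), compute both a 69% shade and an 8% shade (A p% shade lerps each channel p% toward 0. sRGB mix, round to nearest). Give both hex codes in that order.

#3A0642, #AB11C5

69% shade:
  R: 186 + 0.69×(0−186) = 186 − 128.34 = 57.66 → 58
  G: 18 + 0.69×(0−18) = 18 − 12.42 = 5.58 → 6
  B: 214 + 0.69×(0−214) = 214 − 147.66 = 66.34 → 66
  → #3A0642
8% shade:
  R: 186 + 0.08×(0−186) = 186 − 14.88 = 171.12 → 171
  G: 18 − 1.44 = 16.56 → 17
  B: 214 + 0.08×(0−214) = 214 − 17.12 = 196.88 → 197
  → #AB11C5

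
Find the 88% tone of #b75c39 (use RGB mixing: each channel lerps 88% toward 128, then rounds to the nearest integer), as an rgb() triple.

#b75c39 is rgb(183, 92, 57).
Per channel, c → c + 0.88(128 − c):
  R: 183 + 0.88×(128−183) = 183 − 48.4 = 134.6 → 135
  G: 92 + 0.88×(128−92) = 92 + 31.68 = 123.68 → 124
  B: 57 + 0.88×(128−57) = 57 + 62.48 = 119.48 → 119

rgb(135, 124, 119)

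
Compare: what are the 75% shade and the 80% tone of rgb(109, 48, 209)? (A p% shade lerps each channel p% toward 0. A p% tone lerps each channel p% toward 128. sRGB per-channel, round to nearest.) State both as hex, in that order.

75% shade:
  R: 109 − 81.75 = 27.25 → 27
  G: 48 + 0.75×(0−48) = 48 − 36 = 12 → 12
  B: 209 + 0.75×(0−209) = 209 − 156.75 = 52.25 → 52
  → #1b0c34
80% tone:
  R: 109 + 15.2 = 124.2 → 124
  G: 48 + 64 = 112 → 112
  B: 209 + 0.8×(128−209) = 209 − 64.8 = 144.2 → 144
  → #7c7090

#1b0c34, #7c7090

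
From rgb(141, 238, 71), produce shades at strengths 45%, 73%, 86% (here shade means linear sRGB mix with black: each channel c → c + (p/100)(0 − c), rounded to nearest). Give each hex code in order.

#4e8327, #264013, #14210a

45%: (141 − 63.45 = 77.55→78, 238 − 107.1 = 130.9→131, 71 − 31.95 = 39.05→39) → #4e8327
73%: (141 − 102.93 = 38.07→38, 238 − 173.74 = 64.26→64, 71 − 51.83 = 19.17→19) → #264013
86%: (141 − 121.26 = 19.74→20, 238 − 204.68 = 33.32→33, 71 − 61.06 = 9.94→10) → #14210a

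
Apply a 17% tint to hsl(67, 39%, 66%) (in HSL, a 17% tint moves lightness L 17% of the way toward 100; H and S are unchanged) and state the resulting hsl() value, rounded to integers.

hsl(67, 39%, 72%)

L moves 17% from 66 toward 100: 66 + 5.78 = 71.78 → 72.
H and S are unchanged.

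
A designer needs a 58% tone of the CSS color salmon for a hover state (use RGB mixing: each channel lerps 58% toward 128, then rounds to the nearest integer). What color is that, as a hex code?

#b3807a

CSS salmon is rgb(250, 128, 114).
Lerp each channel 58% toward 128:
  R: 250 − 70.76 = 179.24 → 179
  G: 128 + 0 = 128 → 128
  B: 114 + 8.12 = 122.12 → 122
rgb(179, 128, 122) = #b3807a.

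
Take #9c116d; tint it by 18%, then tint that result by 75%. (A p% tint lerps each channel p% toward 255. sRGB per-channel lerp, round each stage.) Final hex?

#9c116d is rgb(156, 17, 109).
Lerp each channel 18% toward 255:
  R: 156 + 0.18×(255−156) = 156 + 17.82 = 173.82 → 174
  G: 17 + 42.84 = 59.84 → 60
  B: 109 + 0.18×(255−109) = 109 + 26.28 = 135.28 → 135
After the tint: rgb(174, 60, 135) = #ae3c87.
Per channel, c → c + 0.75(255 − c):
  R: 174 + 60.75 = 234.75 → 235
  G: 60 + 0.75×(255−60) = 60 + 146.25 = 206.25 → 206
  B: 135 + 90 = 225 → 225
rgb(235, 206, 225) = #ebcee1.

#ebcee1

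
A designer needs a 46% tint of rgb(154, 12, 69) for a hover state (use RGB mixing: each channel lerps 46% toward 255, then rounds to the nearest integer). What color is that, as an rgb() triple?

Per channel, c → c + 0.46(255 − c):
  R: 154 + 46.46 = 200.46 → 200
  G: 12 + 0.46×(255−12) = 12 + 111.78 = 123.78 → 124
  B: 69 + 0.46×(255−69) = 69 + 85.56 = 154.56 → 155

rgb(200, 124, 155)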